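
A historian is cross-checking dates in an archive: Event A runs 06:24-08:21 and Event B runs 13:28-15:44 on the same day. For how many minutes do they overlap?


Interval A: [384, 501] minutes from midnight
Interval B: [808, 944] minutes from midnight
Overlap start = max(384, 808) = 808
Overlap end = min(501, 944) = 501
End <= start, so the intervals do not overlap: 0 minutes

0


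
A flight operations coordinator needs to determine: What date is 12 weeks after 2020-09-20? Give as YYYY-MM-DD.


Start: 2020-09-20
Weeks to add: 12
Convert to days: 12 x 7 = 84 days
Add 84 days to 2020-09-20
Result: 2020-12-13

2020-12-13


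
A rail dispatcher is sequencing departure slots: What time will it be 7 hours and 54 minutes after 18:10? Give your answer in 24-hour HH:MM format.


Start time: 18:10
Adding: 7 hours 54 minutes
Minutes: 10 + 54 = 64
Minute overflow: 64 >= 60, so carry 1 hour, minutes = 4
Hours: 18 + 7 + 1 = 26
Hour wraparound: 26 mod 24 = 2
Result: 02:04

02:04


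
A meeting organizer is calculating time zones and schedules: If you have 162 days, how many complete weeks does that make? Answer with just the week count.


Total days: 162
Days per week: 7
Division: 162 / 7 = 23 remainder 1
Complete weeks: 23
Remaining days: 1

23


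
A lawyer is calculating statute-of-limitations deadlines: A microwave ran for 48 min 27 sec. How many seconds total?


Minutes: 48
Extra seconds: 27
Seconds per minute: 60
Minutes to seconds: 48 x 60 = 2880
Total: 2880 + 27 = 2907

2907


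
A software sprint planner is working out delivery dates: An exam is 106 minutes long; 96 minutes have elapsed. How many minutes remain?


Total budget: 106 minutes
Time used: 96 minutes
Remaining: 106 - 96 = 10 minutes
Percent used: 90.6%
Percent remaining: 9.4%

10


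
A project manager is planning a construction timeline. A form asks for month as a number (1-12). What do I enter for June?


Calendar month order:
5. May
6. June <--
7. July
June is month number 6

6


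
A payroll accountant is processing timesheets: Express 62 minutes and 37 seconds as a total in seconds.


Minutes: 62
Seconds: 37
Convert minutes to seconds: 62 x 60 = 3720
Add remaining seconds: 3720 + 37 = 3757

3757


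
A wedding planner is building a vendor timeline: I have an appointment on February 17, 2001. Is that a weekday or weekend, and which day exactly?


Date: 2001-02-17
January 1, 2001 is a Monday
Day of year: 48
Offset from Jan 1: 47 days
47 mod 7 = 5
Result: Saturday

Saturday


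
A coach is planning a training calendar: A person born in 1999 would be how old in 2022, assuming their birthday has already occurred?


Birth year: 1999
Current year: 2022
Age = current year - birth year
Age = 2022 - 1999 = 23

23


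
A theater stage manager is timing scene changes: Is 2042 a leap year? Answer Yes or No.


Year: 2042
Divisible by 4? 2042 / 4 = 510.5 -> No
Not divisible by 4, so NOT a leap year

No


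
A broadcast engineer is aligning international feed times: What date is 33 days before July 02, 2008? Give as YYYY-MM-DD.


Start: 2008-07-02
Subtracting 33 days
Days already passed in July: 2
After going back through July: 31 more days to subtract
June 2008: 30 days, 1 remaining
May 2008 has 31 days, need 1
Result: 2008-05-30

2008-05-30


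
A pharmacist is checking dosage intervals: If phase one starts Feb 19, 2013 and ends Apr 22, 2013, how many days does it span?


Start date: 2013-02-19
End date: 2013-04-22
Feb 2013: +10 days
Mar 2013: +31 days
Apr 2013: +21 days
Total: 62 days

62


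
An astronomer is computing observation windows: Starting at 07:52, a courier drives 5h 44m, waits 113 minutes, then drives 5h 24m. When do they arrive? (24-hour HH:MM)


Depart: 07:52
Leg 1: +344 min -> 13:36
Layover: +113 min -> 15:29
Leg 2: +324 min -> 20:53
Total travel: 781 minutes = 13h 1m
Arrival: 20:53

20:53


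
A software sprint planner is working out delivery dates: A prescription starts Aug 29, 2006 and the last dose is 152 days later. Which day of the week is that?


Start: 2006-08-29 (Tuesday)
Step 1 - find target date: add 152 days
  2006-08-29 + 152 days = 2007-01-28
Step 2 - day of week:
  152 mod 7 = 5
  Tuesday + 5 days -> Sunday
Result: Sunday (2007-01-28)

Sunday


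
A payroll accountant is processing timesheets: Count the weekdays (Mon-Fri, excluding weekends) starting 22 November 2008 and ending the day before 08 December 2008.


Start: 2008-11-22 (Saturday)
End (exclusive): 2008-12-08 (Monday)
Total calendar days: 16
Full weeks: 16 // 7 = 2 -> 10 weekdays
Remaining 2 days starting on Saturday:
  Sat(-), Sun(-) -> 0 weekdays
Total business days: 10 + 0 = 10

10


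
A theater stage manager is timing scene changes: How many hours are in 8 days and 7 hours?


Days: 8
Extra hours: 7
Hours per day: 24
Days to hours: 8 x 24 = 192
Total: 192 + 7 = 199

199


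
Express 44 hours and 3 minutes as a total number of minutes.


Hours: 44
Extra minutes: 3
Minutes per hour: 60
Hours to minutes: 44 x 60 = 2640
Total: 2640 + 3 = 2643

2643


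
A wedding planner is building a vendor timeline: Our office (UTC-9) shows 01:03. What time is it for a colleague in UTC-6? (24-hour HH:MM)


Local time: 01:03 at UTC-9 (offset -9h)
Target zone: UTC-6 (offset -6h)
Difference: -6 - (-9) = 3 hours
Calculation: 1 + (3) = 4
Result: 04:03

04:03


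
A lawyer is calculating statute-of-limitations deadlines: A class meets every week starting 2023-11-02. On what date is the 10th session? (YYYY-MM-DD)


First occurrence: 2023-11-02 (occurrence 1)
Each occurrence is 7 days after the previous.
Occurrence 10 is 9 weeks after the first.
9 weeks = 63 days
2023-11-02 + 63 days = 2024-01-04

2024-01-04


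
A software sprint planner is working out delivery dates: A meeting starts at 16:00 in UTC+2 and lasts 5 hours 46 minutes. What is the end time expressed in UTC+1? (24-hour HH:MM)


Start: 16:00 in UTC+2
Step 1 - add duration:
  minutes: 0 + 46 = 46
  hours: 16 + 5 + 0 = 21
  end in UTC+2: 21:46
Step 2 - convert UTC+2 -> UTC+1:
  offset difference: 1 - (2) = -1 hours
  21 + (-1) = 20 -> mod 24 = 20
Result: 20:46 in UTC+1

20:46


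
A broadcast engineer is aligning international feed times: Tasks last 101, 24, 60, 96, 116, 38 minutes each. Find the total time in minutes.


Durations: 101, 24, 60, 96, 116, 38
Running sum: 101
+ 24 = 125
+ 60 = 185
+ 96 = 281
+ 116 = 397
+ 38 = 435
Total duration: 435 minutes
That is 7 hours and 15 minutes

435


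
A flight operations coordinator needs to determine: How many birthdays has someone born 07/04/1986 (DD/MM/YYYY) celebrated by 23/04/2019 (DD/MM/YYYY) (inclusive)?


Birth: 1986-04-07
Reference: 2019-04-23
Year difference: 2019 - 1986 = 33
Has birthday (04-07) occurred by 04-23? Yes
Age in full years: 33

33


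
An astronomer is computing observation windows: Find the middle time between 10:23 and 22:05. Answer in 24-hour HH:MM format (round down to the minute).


Start time: 10:23 = 623 minutes from midnight
End time: 22:05 = 1325 minutes from midnight
Sum: 623 + 1325 = 1948
Midpoint: 1948 / 2 = 974 minutes
Convert: 974 / 60 = 16 hours, 14 minutes
Result: 16:14

16:14


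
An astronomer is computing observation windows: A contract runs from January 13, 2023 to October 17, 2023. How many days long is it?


Start date: 2023-01-13
End date: 2023-10-17
Jan 2023: +19 days
Feb 2023: +28 days
Mar 2023: +31 days
... (7 more months)
Total: 277 days

277


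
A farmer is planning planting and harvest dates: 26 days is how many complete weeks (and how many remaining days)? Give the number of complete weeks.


Total days: 26
Days per week: 7
Division: 26 / 7 = 3 remainder 5
Complete weeks: 3
Remaining days: 5

3


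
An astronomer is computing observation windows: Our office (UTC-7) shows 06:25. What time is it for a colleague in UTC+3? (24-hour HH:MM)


Local time: 06:25 at UTC-7 (offset -7h)
Target zone: UTC+3 (offset 3h)
Difference: 3 - (-7) = 10 hours
Calculation: 6 + (10) = 16
Result: 16:25

16:25


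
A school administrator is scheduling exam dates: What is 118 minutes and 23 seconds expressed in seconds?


Minutes: 118
Extra seconds: 23
Seconds per minute: 60
Minutes to seconds: 118 x 60 = 7080
Total: 7080 + 23 = 7103

7103


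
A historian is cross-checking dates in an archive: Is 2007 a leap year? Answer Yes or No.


Year: 2007
Divisible by 4? 2007 / 4 = 501.75 -> No
Not divisible by 4, so NOT a leap year

No


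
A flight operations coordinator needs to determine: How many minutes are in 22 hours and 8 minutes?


Hours: 22
Extra minutes: 8
Minutes per hour: 60
Hours to minutes: 22 x 60 = 1320
Total: 1320 + 8 = 1328

1328


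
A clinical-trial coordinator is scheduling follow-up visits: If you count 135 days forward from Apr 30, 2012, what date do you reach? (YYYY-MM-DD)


Start: 2012-04-30
Adding 135 days
Days remaining in April: 0
After April: 135 days still to add
May 2012: 31 days, 104 remaining
June 2012: 30 days, 74 remaining
July 2012: 31 days, 43 remaining
August 2012: 31 days, 12 remaining
Result: 2012-09-12

2012-09-12


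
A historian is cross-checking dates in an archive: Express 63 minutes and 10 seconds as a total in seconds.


Minutes: 63
Seconds: 10
Convert minutes to seconds: 63 x 60 = 3780
Add remaining seconds: 3780 + 10 = 3790

3790


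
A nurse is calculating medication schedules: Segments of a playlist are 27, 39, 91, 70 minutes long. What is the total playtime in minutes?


Durations: 27, 39, 91, 70
Running sum: 27
+ 39 = 66
+ 91 = 157
+ 70 = 227
Total duration: 227 minutes
That is 3 hours and 47 minutes

227


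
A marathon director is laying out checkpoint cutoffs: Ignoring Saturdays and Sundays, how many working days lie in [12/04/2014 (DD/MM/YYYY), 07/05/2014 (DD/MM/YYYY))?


Start: 2014-04-12 (Saturday)
End (exclusive): 2014-05-07 (Wednesday)
Total calendar days: 25
Full weeks: 25 // 7 = 3 -> 15 weekdays
Remaining 4 days starting on Saturday:
  Sat(-), Sun(-), Mon(w), Tue(w) -> 2 weekdays
Total business days: 15 + 2 = 17

17


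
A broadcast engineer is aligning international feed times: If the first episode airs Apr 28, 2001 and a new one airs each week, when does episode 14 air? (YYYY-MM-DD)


First occurrence: 2001-04-28 (occurrence 1)
Each occurrence is 7 days after the previous.
Occurrence 14 is 13 weeks after the first.
13 weeks = 91 days
2001-04-28 + 91 days = 2001-07-28

2001-07-28


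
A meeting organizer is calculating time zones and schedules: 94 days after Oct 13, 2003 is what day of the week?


Start: 2003-10-13 (Monday)
Step 1 - find target date: add 94 days
  2003-10-13 + 94 days = 2004-01-15
Step 2 - day of week:
  94 mod 7 = 3
  Monday + 3 days -> Thursday
Result: Thursday (2004-01-15)

Thursday


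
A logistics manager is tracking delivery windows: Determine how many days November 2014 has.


Month: November
Year: 2014
November is a 30-day month
Total: 30 days

30


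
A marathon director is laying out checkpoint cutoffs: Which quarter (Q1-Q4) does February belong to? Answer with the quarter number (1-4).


Month: February (month 2)
Q1: January-March (months 1-3)
Q2: April-June (months 4-6)
Q3: July-September (months 7-9)
Q4: October-December (months 10-12)
Month 2 falls in Q1

1


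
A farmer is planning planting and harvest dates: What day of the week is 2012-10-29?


Date: 2012-10-29
January 1, 2012 is a Sunday
Day of year: 303
Offset from Jan 1: 302 days
302 mod 7 = 1
Result: Monday

Monday


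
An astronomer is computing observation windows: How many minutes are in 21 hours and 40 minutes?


Hours: 21
Minutes: 40
Convert hours to minutes: 21 x 60 = 1260
Add remaining minutes: 1260 + 40 = 1300

1300


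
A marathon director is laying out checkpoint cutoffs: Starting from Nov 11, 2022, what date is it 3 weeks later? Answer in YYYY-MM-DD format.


Start: 2022-11-11
Weeks to add: 3
Convert to days: 3 x 7 = 21 days
Add 21 days to 2022-11-11
Result: 2022-12-02

2022-12-02


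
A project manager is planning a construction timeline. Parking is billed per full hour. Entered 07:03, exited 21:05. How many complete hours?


Start: 07:03
End: 21:05
Hour difference: 21 - 7 = 14 hours
Minute difference: 5 - 3 = 2 minutes
Total minutes: 842
Complete hours: 842 / 60 = 14 (remainder 2)

14


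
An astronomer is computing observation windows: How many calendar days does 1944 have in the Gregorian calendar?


Year: 1944
Check leap year rules:
Divisible by 4? Yes
Divisible by 100? No
1944 is a leap year
Days: 366

366


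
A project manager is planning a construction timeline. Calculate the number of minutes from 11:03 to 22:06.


Start time: 11:03 = 663 minutes from midnight
End time: 22:06 = 1326 minutes from midnight
Difference: 1326 - 663 = 663 minutes
That is 11 hours and 3 minutes

663


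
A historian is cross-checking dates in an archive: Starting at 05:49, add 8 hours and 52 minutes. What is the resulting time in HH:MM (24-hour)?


Start time: 05:49
Adding: 8 hours 52 minutes
Minutes: 49 + 52 = 101
Minute overflow: 101 >= 60, so carry 1 hour, minutes = 41
Hours: 5 + 8 + 1 = 14
Result: 14:41

14:41


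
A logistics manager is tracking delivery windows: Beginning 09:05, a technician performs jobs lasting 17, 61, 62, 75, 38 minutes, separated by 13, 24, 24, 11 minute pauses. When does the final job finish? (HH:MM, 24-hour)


Start: 09:05 = 545 min from midnight
  after task 1 (17 min): 09:22
  after break (13 min): 09:35
  after task 2 (61 min): 10:36
  after break (24 min): 11:00
  after task 3 (62 min): 12:02
  after break (24 min): 12:26
  after task 4 (75 min): 13:41
  after break (11 min): 13:52
  after task 5 (38 min): 14:30
Total elapsed: 325 minutes
End time: 14:30

14:30


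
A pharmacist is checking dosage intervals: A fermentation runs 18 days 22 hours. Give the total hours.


Days: 18
Extra hours: 22
Hours per day: 24
Days to hours: 18 x 24 = 432
Total: 432 + 22 = 454

454


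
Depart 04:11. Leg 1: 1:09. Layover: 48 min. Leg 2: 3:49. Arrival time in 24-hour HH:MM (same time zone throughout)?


Depart: 04:11
Leg 1: +69 min -> 05:20
Layover: +48 min -> 06:08
Leg 2: +229 min -> 09:57
Total travel: 346 minutes = 5h 46m
Arrival: 09:57

09:57


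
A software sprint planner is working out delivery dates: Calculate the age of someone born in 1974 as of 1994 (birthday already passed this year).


Birth year: 1974
Current year: 1994
Age = current year - birth year
Age = 1994 - 1974 = 20

20


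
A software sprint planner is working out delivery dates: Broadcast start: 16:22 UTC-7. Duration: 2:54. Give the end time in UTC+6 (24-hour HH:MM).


Start: 16:22 in UTC-7
Step 1 - add duration:
  minutes: 22 + 54 = 76 (carry 1h)
  hours: 16 + 2 + 1 = 19
  end in UTC-7: 19:16
Step 2 - convert UTC-7 -> UTC+6:
  offset difference: 6 - (-7) = 13 hours
  19 + (13) = 32 -> mod 24 = 8
Result: 08:16 in UTC+6

08:16


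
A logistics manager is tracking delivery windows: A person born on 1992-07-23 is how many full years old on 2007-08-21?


Birth: 1992-07-23
Reference: 2007-08-21
Year difference: 2007 - 1992 = 15
Has birthday (07-23) occurred by 08-21? Yes
Age in full years: 15

15


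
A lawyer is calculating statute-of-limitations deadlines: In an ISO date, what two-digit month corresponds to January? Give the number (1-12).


Calendar month order:
1. January <--
2. February
January is month number 1

1


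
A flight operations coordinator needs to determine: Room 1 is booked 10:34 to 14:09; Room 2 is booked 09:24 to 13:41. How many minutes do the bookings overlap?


Interval A: [634, 849] minutes from midnight
Interval B: [564, 821] minutes from midnight
Overlap start = max(634, 564) = 634
Overlap end = min(849, 821) = 821
Overlap = 821 - 634 = 187 minutes

187


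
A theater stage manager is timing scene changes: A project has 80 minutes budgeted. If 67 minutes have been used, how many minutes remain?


Total budget: 80 minutes
Time used: 67 minutes
Remaining: 80 - 67 = 13 minutes
Percent used: 83.8%
Percent remaining: 16.2%

13


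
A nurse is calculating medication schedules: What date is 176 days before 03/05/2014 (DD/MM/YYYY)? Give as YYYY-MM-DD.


Start: 2014-05-03
Subtracting 176 days
Days already passed in May: 3
After going back through May: 173 more days to subtract
April 2014: 30 days, 143 remaining
March 2014: 31 days, 112 remaining
February 2014: 28 days, 84 remaining
January 2014: 31 days, 53 remaining
Result: 2013-11-08

2013-11-08


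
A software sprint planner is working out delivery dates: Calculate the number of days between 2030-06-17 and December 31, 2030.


Start: June 17, 2030
End: December 31, 2030
Days left in June: 13
July: 31
August: 31
September: 30
October: 31
... plus remaining months
Sum of remaining months: 184
Total: 13 + 184 = 197

197


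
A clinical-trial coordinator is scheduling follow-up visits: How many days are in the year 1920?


Year: 1920
Check leap year rules:
Divisible by 4? Yes
Divisible by 100? No
1920 is a leap year
Days: 366

366


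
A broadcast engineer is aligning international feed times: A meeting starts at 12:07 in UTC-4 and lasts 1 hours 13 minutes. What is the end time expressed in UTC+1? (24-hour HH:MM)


Start: 12:07 in UTC-4
Step 1 - add duration:
  minutes: 7 + 13 = 20
  hours: 12 + 1 + 0 = 13
  end in UTC-4: 13:20
Step 2 - convert UTC-4 -> UTC+1:
  offset difference: 1 - (-4) = 5 hours
  13 + (5) = 18 -> mod 24 = 18
Result: 18:20 in UTC+1

18:20


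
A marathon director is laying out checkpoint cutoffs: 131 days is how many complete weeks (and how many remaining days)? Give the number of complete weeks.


Total days: 131
Days per week: 7
Division: 131 / 7 = 18 remainder 5
Complete weeks: 18
Remaining days: 5

18


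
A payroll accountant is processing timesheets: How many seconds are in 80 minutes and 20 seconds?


Minutes: 80
Extra seconds: 20
Seconds per minute: 60
Minutes to seconds: 80 x 60 = 4800
Total: 4800 + 20 = 4820

4820


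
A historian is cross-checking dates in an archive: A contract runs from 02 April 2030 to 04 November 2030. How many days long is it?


Start date: 2030-04-02
End date: 2030-11-04
Apr 2030: +29 days
May 2030: +31 days
Jun 2030: +30 days
... (5 more months)
Total: 216 days

216


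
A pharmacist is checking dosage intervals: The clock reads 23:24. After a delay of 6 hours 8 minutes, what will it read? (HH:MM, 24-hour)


Start time: 23:24
Adding: 6 hours 8 minutes
Minutes: 24 + 8 = 32
Hours: 23 + 6 + 0 = 29
Hour wraparound: 29 mod 24 = 5
Result: 05:32

05:32


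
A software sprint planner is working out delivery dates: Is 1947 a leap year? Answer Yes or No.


Year: 1947
Divisible by 4? 1947 / 4 = 486.75 -> No
Not divisible by 4, so NOT a leap year

No


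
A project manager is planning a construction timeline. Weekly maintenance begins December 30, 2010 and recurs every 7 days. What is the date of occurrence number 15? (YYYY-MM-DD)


First occurrence: 2010-12-30 (occurrence 1)
Each occurrence is 7 days after the previous.
Occurrence 15 is 14 weeks after the first.
14 weeks = 98 days
2010-12-30 + 98 days = 2011-04-07

2011-04-07


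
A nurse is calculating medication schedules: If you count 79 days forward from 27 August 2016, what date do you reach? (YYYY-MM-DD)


Start: 2016-08-27
Adding 79 days
Days remaining in August: 4
After August: 75 days still to add
September 2016: 30 days, 45 remaining
October 2016: 31 days, 14 remaining
November 2016 has 30 days, need 14
Result: 2016-11-14

2016-11-14


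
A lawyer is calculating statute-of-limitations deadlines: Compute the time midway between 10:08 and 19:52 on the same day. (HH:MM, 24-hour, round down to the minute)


Start time: 10:08 = 608 minutes from midnight
End time: 19:52 = 1192 minutes from midnight
Sum: 608 + 1192 = 1800
Midpoint: 1800 / 2 = 900 minutes
Convert: 900 / 60 = 15 hours, 0 minutes
Result: 15:00

15:00


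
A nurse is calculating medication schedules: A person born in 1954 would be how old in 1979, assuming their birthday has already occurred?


Birth year: 1954
Current year: 1979
Age = current year - birth year
Age = 1979 - 1954 = 25

25


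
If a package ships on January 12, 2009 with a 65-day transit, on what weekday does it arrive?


Start: 2009-01-12 (Monday)
Step 1 - find target date: add 65 days
  2009-01-12 + 65 days = 2009-03-18
Step 2 - day of week:
  65 mod 7 = 2
  Monday + 2 days -> Wednesday
Result: Wednesday (2009-03-18)

Wednesday


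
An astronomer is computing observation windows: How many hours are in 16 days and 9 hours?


Days: 16
Extra hours: 9
Hours per day: 24
Days to hours: 16 x 24 = 384
Total: 384 + 9 = 393

393


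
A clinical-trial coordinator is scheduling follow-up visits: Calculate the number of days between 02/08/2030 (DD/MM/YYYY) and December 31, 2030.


Start: August 02, 2030
End: December 31, 2030
Days left in August: 29
September: 30
October: 31
November: 30
December: 31
Sum of remaining months: 122
Total: 29 + 122 = 151

151


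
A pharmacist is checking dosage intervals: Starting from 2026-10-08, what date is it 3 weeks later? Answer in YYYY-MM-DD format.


Start: 2026-10-08
Weeks to add: 3
Convert to days: 3 x 7 = 21 days
Add 21 days to 2026-10-08
Result: 2026-10-29

2026-10-29


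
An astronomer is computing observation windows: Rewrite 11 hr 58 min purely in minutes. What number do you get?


Hours: 11
Extra minutes: 58
Minutes per hour: 60
Hours to minutes: 11 x 60 = 660
Total: 660 + 58 = 718

718


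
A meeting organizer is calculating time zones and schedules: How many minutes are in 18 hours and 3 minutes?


Hours: 18
Minutes: 3
Convert hours to minutes: 18 x 60 = 1080
Add remaining minutes: 1080 + 3 = 1083

1083


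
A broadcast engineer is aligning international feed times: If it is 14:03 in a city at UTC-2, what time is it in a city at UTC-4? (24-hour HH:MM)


Local time: 14:03 at UTC-2 (offset -2h)
Target zone: UTC-4 (offset -4h)
Difference: -4 - (-2) = -2 hours
Calculation: 14 + (-2) = 12
Result: 12:03

12:03


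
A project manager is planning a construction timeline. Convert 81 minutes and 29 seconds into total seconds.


Minutes: 81
Seconds: 29
Convert minutes to seconds: 81 x 60 = 4860
Add remaining seconds: 4860 + 29 = 4889

4889


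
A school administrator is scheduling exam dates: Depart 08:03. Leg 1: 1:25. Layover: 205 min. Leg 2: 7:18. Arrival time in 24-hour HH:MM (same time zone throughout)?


Depart: 08:03
Leg 1: +85 min -> 09:28
Layover: +205 min -> 12:53
Leg 2: +438 min -> 20:11
Total travel: 728 minutes = 12h 8m
Arrival: 20:11

20:11


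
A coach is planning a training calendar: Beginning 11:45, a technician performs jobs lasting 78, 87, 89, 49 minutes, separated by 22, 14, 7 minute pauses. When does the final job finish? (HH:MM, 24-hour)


Start: 11:45 = 705 min from midnight
  after task 1 (78 min): 13:03
  after break (22 min): 13:25
  after task 2 (87 min): 14:52
  after break (14 min): 15:06
  after task 3 (89 min): 16:35
  after break (7 min): 16:42
  after task 4 (49 min): 17:31
Total elapsed: 346 minutes
End time: 17:31

17:31


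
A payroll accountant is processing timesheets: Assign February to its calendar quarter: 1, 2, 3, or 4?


Month: February (month 2)
Q1: January-March (months 1-3)
Q2: April-June (months 4-6)
Q3: July-September (months 7-9)
Q4: October-December (months 10-12)
Month 2 falls in Q1

1


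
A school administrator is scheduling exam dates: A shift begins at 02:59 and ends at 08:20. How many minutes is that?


Start time: 02:59 = 179 minutes from midnight
End time: 08:20 = 500 minutes from midnight
Difference: 500 - 179 = 321 minutes
That is 5 hours and 21 minutes

321


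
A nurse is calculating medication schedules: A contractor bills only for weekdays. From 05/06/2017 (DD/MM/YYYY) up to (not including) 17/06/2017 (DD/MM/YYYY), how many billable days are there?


Start: 2017-06-05 (Monday)
End (exclusive): 2017-06-17 (Saturday)
Total calendar days: 12
Full weeks: 12 // 7 = 1 -> 5 weekdays
Remaining 5 days starting on Monday:
  Mon(w), Tue(w), Wed(w), Thu(w), Fri(w) -> 5 weekdays
Total business days: 5 + 5 = 10

10


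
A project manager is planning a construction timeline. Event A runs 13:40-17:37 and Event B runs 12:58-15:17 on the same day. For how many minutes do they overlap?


Interval A: [820, 1057] minutes from midnight
Interval B: [778, 917] minutes from midnight
Overlap start = max(820, 778) = 820
Overlap end = min(1057, 917) = 917
Overlap = 917 - 820 = 97 minutes

97


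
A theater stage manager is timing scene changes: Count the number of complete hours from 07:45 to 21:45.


Start: 07:45
End: 21:45
Hour difference: 21 - 7 = 14 hours
Minute difference: 45 - 45 = 0 minutes
Total minutes: 840
Complete hours: 840 / 60 = 14 (remainder 0)

14


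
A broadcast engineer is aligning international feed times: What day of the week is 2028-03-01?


Date: 2028-03-01
January 1, 2028 is a Saturday
Day of year: 61
Offset from Jan 1: 60 days
60 mod 7 = 4
Result: Wednesday

Wednesday


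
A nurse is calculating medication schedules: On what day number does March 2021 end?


Month: March
Year: 2021
March is a 31-day month
Total: 31 days

31


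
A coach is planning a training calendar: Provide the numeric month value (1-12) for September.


Calendar month order:
8. August
9. September <--
10. October
September is month number 9

9


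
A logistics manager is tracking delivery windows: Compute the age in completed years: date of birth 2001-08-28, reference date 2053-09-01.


Birth: 2001-08-28
Reference: 2053-09-01
Year difference: 2053 - 2001 = 52
Has birthday (08-28) occurred by 09-01? Yes
Age in full years: 52

52


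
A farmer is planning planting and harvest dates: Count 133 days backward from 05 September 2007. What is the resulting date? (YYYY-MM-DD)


Start: 2007-09-05
Subtracting 133 days
Days already passed in September: 5
After going back through September: 128 more days to subtract
August 2007: 31 days, 97 remaining
July 2007: 31 days, 66 remaining
June 2007: 30 days, 36 remaining
May 2007: 31 days, 5 remaining
Result: 2007-04-25

2007-04-25


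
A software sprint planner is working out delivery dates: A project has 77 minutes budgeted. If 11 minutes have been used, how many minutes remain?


Total budget: 77 minutes
Time used: 11 minutes
Remaining: 77 - 11 = 66 minutes
Percent used: 14.3%
Percent remaining: 85.7%

66


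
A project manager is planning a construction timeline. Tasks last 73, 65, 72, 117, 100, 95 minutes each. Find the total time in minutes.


Durations: 73, 65, 72, 117, 100, 95
Running sum: 73
+ 65 = 138
+ 72 = 210
+ 117 = 327
+ 100 = 427
+ 95 = 522
Total duration: 522 minutes
That is 8 hours and 42 minutes

522


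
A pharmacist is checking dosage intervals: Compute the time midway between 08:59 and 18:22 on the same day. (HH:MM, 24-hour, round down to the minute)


Start time: 08:59 = 539 minutes from midnight
End time: 18:22 = 1102 minutes from midnight
Sum: 539 + 1102 = 1641
Midpoint: 1641 / 2 = 820 minutes
Convert: 820 / 60 = 13 hours, 40 minutes
Result: 13:40

13:40


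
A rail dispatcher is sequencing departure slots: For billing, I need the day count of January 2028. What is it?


Month: January
Year: 2028
January is a 31-day month
Total: 31 days

31


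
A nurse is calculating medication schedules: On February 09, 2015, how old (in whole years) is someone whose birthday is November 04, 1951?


Birth: 1951-11-04
Reference: 2015-02-09
Year difference: 2015 - 1951 = 64
Has birthday (11-04) occurred by 02-09? No
Birthday not yet reached this year -> subtract 1
Age in full years: 63

63


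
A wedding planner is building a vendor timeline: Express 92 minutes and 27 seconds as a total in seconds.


Minutes: 92
Seconds: 27
Convert minutes to seconds: 92 x 60 = 5520
Add remaining seconds: 5520 + 27 = 5547

5547


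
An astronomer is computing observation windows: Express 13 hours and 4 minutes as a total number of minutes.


Hours: 13
Extra minutes: 4
Minutes per hour: 60
Hours to minutes: 13 x 60 = 780
Total: 780 + 4 = 784

784


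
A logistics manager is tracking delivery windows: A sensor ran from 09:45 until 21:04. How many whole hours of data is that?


Start: 09:45
End: 21:04
Hour difference: 21 - 9 = 12 hours
Minute difference: 4 - 45 = -41 minutes
Total minutes: 679
Complete hours: 679 / 60 = 11 (remainder 19)

11


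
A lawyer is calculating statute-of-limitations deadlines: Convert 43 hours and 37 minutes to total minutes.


Hours: 43
Minutes: 37
Convert hours to minutes: 43 x 60 = 2580
Add remaining minutes: 2580 + 37 = 2617

2617


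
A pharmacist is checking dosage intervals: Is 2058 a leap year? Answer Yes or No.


Year: 2058
Divisible by 4? 2058 / 4 = 514.5 -> No
Not divisible by 4, so NOT a leap year

No


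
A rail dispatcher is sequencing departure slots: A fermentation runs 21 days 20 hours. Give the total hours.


Days: 21
Extra hours: 20
Hours per day: 24
Days to hours: 21 x 24 = 504
Total: 504 + 20 = 524

524


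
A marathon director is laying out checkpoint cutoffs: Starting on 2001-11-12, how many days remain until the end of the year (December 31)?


Start: November 12, 2001
End: December 31, 2001
Days left in November: 18
December: 31
Sum of remaining months: 31
Total: 18 + 31 = 49

49


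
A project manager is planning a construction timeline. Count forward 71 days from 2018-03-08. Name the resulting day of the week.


Start: 2018-03-08 (Thursday)
Step 1 - find target date: add 71 days
  2018-03-08 + 71 days = 2018-05-18
Step 2 - day of week:
  71 mod 7 = 1
  Thursday + 1 days -> Friday
Result: Friday (2018-05-18)

Friday


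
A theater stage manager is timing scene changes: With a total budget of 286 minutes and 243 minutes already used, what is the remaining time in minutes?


Total budget: 286 minutes
Time used: 243 minutes
Remaining: 286 - 243 = 43 minutes
Percent used: 85.0%
Percent remaining: 15.0%

43


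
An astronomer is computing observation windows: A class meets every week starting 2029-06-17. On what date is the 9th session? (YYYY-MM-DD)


First occurrence: 2029-06-17 (occurrence 1)
Each occurrence is 7 days after the previous.
Occurrence 9 is 8 weeks after the first.
8 weeks = 56 days
2029-06-17 + 56 days = 2029-08-12

2029-08-12


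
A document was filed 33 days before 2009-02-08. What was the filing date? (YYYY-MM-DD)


Start: 2009-02-08
Subtracting 33 days
Days already passed in February: 8
After going back through February: 25 more days to subtract
January 2009 has 31 days, need 25
Result: 2009-01-06

2009-01-06


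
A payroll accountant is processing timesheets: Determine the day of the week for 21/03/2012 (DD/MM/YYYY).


Date: 2012-03-21
January 1, 2012 is a Sunday
Day of year: 81
Offset from Jan 1: 80 days
80 mod 7 = 3
Result: Wednesday

Wednesday


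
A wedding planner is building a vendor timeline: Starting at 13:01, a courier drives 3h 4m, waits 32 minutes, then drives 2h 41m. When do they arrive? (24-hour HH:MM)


Depart: 13:01
Leg 1: +184 min -> 16:05
Layover: +32 min -> 16:37
Leg 2: +161 min -> 19:18
Total travel: 377 minutes = 6h 17m
Arrival: 19:18

19:18


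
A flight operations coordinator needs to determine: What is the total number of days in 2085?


Year: 2085
Check leap year rules:
Divisible by 4? No
2085 is not a leap year
Days: 365

365


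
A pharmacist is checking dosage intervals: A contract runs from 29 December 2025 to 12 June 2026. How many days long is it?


Start date: 2025-12-29
End date: 2026-06-12
Dec 2025: +3 days
Jan 2026: +31 days
Feb 2026: +28 days
... (4 more months)
Total: 165 days

165


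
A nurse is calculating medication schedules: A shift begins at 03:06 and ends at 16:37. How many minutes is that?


Start time: 03:06 = 186 minutes from midnight
End time: 16:37 = 997 minutes from midnight
Difference: 997 - 186 = 811 minutes
That is 13 hours and 31 minutes

811


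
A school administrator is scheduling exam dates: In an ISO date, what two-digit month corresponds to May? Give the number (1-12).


Calendar month order:
4. April
5. May <--
6. June
May is month number 5

5


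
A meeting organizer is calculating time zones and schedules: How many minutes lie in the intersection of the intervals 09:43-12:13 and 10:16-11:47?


Interval A: [583, 733] minutes from midnight
Interval B: [616, 707] minutes from midnight
Overlap start = max(583, 616) = 616
Overlap end = min(733, 707) = 707
Overlap = 707 - 616 = 91 minutes

91


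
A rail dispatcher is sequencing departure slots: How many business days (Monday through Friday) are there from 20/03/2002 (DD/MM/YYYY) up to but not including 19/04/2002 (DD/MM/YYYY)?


Start: 2002-03-20 (Wednesday)
End (exclusive): 2002-04-19 (Friday)
Total calendar days: 30
Full weeks: 30 // 7 = 4 -> 20 weekdays
Remaining 2 days starting on Wednesday:
  Wed(w), Thu(w) -> 2 weekdays
Total business days: 20 + 2 = 22

22


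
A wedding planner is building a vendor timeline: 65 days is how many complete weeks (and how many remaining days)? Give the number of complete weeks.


Total days: 65
Days per week: 7
Division: 65 / 7 = 9 remainder 2
Complete weeks: 9
Remaining days: 2

9


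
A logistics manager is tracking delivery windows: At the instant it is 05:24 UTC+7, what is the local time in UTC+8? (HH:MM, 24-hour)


Local time: 05:24 at UTC+7 (offset 7h)
Target zone: UTC+8 (offset 8h)
Difference: 8 - (7) = 1 hours
Calculation: 5 + (1) = 6
Result: 06:24

06:24


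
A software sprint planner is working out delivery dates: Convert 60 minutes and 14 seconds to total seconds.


Minutes: 60
Extra seconds: 14
Seconds per minute: 60
Minutes to seconds: 60 x 60 = 3600
Total: 3600 + 14 = 3614

3614


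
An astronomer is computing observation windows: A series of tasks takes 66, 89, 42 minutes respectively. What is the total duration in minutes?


Durations: 66, 89, 42
Running sum: 66
+ 89 = 155
+ 42 = 197
Total duration: 197 minutes
That is 3 hours and 17 minutes

197


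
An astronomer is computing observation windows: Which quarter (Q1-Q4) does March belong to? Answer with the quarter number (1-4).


Month: March (month 3)
Q1: January-March (months 1-3)
Q2: April-June (months 4-6)
Q3: July-September (months 7-9)
Q4: October-December (months 10-12)
Month 3 falls in Q1

1


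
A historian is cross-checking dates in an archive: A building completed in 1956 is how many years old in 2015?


Birth year: 1956
Current year: 2015
Age = current year - birth year
Age = 2015 - 1956 = 59

59


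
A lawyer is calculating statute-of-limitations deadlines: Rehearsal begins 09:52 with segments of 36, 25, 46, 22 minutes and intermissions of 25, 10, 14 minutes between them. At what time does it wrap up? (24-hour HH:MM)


Start: 09:52 = 592 min from midnight
  after task 1 (36 min): 10:28
  after break (25 min): 10:53
  after task 2 (25 min): 11:18
  after break (10 min): 11:28
  after task 3 (46 min): 12:14
  after break (14 min): 12:28
  after task 4 (22 min): 12:50
Total elapsed: 178 minutes
End time: 12:50

12:50


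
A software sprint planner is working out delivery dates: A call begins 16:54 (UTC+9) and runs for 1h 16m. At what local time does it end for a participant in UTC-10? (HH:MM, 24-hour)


Start: 16:54 in UTC+9
Step 1 - add duration:
  minutes: 54 + 16 = 70 (carry 1h)
  hours: 16 + 1 + 1 = 18
  end in UTC+9: 18:10
Step 2 - convert UTC+9 -> UTC-10:
  offset difference: -10 - (9) = -19 hours
  18 + (-19) = -1 -> mod 24 = 23
Result: 23:10 in UTC-10

23:10


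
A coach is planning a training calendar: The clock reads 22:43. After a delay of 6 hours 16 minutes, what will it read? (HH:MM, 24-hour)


Start time: 22:43
Adding: 6 hours 16 minutes
Minutes: 43 + 16 = 59
Hours: 22 + 6 + 0 = 28
Hour wraparound: 28 mod 24 = 4
Result: 04:59

04:59


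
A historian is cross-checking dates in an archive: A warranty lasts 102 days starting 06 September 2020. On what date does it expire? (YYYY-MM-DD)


Start: 2020-09-06
Adding 102 days
Days remaining in September: 24
After September: 78 days still to add
October 2020: 31 days, 47 remaining
November 2020: 30 days, 17 remaining
December 2020 has 31 days, need 17
Result: 2020-12-17

2020-12-17


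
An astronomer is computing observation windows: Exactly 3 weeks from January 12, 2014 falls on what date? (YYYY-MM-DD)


Start: 2014-01-12
Weeks to add: 3
Convert to days: 3 x 7 = 21 days
Add 21 days to 2014-01-12
Result: 2014-02-02

2014-02-02


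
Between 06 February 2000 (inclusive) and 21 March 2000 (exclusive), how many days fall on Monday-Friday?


Start: 2000-02-06 (Sunday)
End (exclusive): 2000-03-21 (Tuesday)
Total calendar days: 44
Full weeks: 44 // 7 = 6 -> 30 weekdays
Remaining 2 days starting on Sunday:
  Sun(-), Mon(w) -> 1 weekdays
Total business days: 30 + 1 = 31

31


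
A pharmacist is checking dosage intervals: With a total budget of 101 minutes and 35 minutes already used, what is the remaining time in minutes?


Total budget: 101 minutes
Time used: 35 minutes
Remaining: 101 - 35 = 66 minutes
Percent used: 34.7%
Percent remaining: 65.3%

66


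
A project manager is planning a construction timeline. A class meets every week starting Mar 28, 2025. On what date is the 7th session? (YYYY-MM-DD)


First occurrence: 2025-03-28 (occurrence 1)
Each occurrence is 7 days after the previous.
Occurrence 7 is 6 weeks after the first.
6 weeks = 42 days
2025-03-28 + 42 days = 2025-05-09

2025-05-09


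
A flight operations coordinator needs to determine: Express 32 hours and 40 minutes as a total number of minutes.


Hours: 32
Extra minutes: 40
Minutes per hour: 60
Hours to minutes: 32 x 60 = 1920
Total: 1920 + 40 = 1960

1960


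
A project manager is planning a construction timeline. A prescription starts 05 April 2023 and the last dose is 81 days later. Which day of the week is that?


Start: 2023-04-05 (Wednesday)
Step 1 - find target date: add 81 days
  2023-04-05 + 81 days = 2023-06-25
Step 2 - day of week:
  81 mod 7 = 4
  Wednesday + 4 days -> Sunday
Result: Sunday (2023-06-25)

Sunday


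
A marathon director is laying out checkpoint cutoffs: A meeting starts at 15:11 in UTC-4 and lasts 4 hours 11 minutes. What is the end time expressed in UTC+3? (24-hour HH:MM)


Start: 15:11 in UTC-4
Step 1 - add duration:
  minutes: 11 + 11 = 22
  hours: 15 + 4 + 0 = 19
  end in UTC-4: 19:22
Step 2 - convert UTC-4 -> UTC+3:
  offset difference: 3 - (-4) = 7 hours
  19 + (7) = 26 -> mod 24 = 2
Result: 02:22 in UTC+3

02:22


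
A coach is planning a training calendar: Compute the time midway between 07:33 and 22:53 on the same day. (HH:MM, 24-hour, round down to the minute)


Start time: 07:33 = 453 minutes from midnight
End time: 22:53 = 1373 minutes from midnight
Sum: 453 + 1373 = 1826
Midpoint: 1826 / 2 = 913 minutes
Convert: 913 / 60 = 15 hours, 13 minutes
Result: 15:13

15:13


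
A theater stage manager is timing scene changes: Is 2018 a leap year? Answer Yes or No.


Year: 2018
Divisible by 4? 2018 / 4 = 504.5 -> No
Not divisible by 4, so NOT a leap year

No


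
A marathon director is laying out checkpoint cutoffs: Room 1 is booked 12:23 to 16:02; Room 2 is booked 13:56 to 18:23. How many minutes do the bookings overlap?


Interval A: [743, 962] minutes from midnight
Interval B: [836, 1103] minutes from midnight
Overlap start = max(743, 836) = 836
Overlap end = min(962, 1103) = 962
Overlap = 962 - 836 = 126 minutes

126


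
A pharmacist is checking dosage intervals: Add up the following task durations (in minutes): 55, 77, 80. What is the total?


Durations: 55, 77, 80
Running sum: 55
+ 77 = 132
+ 80 = 212
Total duration: 212 minutes
That is 3 hours and 32 minutes

212


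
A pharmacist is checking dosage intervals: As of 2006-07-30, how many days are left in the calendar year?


Start: July 30, 2006
End: December 31, 2006
Days left in July: 1
August: 31
September: 30
October: 31
November: 30
... plus remaining months
Sum of remaining months: 153
Total: 1 + 153 = 154

154
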